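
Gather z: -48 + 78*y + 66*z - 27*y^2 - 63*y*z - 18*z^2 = -27*y^2 + 78*y - 18*z^2 + z*(66 - 63*y) - 48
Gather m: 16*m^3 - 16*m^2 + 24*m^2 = 16*m^3 + 8*m^2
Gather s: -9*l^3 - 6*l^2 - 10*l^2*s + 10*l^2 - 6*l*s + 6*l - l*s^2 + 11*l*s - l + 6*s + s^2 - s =-9*l^3 + 4*l^2 + 5*l + s^2*(1 - l) + s*(-10*l^2 + 5*l + 5)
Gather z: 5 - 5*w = 5 - 5*w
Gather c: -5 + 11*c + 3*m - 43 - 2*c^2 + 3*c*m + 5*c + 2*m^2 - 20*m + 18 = -2*c^2 + c*(3*m + 16) + 2*m^2 - 17*m - 30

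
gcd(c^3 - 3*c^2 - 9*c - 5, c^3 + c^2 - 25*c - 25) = c^2 - 4*c - 5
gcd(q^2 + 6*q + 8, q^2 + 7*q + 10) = q + 2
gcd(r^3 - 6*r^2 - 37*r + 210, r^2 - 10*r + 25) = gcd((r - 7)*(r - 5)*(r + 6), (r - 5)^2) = r - 5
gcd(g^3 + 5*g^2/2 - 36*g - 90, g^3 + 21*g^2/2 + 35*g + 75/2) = g + 5/2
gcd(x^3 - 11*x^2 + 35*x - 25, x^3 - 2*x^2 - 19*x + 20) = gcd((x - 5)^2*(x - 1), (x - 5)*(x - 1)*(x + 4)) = x^2 - 6*x + 5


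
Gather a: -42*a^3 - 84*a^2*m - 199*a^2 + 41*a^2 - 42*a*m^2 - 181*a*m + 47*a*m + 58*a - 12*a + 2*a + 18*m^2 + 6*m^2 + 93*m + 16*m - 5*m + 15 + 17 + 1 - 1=-42*a^3 + a^2*(-84*m - 158) + a*(-42*m^2 - 134*m + 48) + 24*m^2 + 104*m + 32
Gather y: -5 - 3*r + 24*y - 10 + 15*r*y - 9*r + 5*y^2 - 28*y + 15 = -12*r + 5*y^2 + y*(15*r - 4)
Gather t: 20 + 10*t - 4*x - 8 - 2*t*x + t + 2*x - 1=t*(11 - 2*x) - 2*x + 11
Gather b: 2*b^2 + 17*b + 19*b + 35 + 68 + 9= 2*b^2 + 36*b + 112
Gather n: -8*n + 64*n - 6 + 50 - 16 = 56*n + 28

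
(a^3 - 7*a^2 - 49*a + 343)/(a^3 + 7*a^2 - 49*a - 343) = (a - 7)/(a + 7)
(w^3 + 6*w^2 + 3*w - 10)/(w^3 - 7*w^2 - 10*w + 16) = (w + 5)/(w - 8)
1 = 1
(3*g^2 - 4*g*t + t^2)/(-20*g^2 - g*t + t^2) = (-3*g^2 + 4*g*t - t^2)/(20*g^2 + g*t - t^2)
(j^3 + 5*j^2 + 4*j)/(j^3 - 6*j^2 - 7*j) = (j + 4)/(j - 7)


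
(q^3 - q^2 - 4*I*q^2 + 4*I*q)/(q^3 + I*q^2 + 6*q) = (q^2 - q - 4*I*q + 4*I)/(q^2 + I*q + 6)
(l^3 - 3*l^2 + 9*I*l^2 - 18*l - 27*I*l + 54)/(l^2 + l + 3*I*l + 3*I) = (l^2 + l*(-3 + 6*I) - 18*I)/(l + 1)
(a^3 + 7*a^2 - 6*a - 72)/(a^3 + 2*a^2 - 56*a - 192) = (a - 3)/(a - 8)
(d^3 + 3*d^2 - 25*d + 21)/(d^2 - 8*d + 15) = (d^2 + 6*d - 7)/(d - 5)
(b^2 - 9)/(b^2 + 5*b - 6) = (b^2 - 9)/(b^2 + 5*b - 6)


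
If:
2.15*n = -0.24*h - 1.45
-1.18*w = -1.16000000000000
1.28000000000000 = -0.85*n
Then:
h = 7.45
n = -1.51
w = 0.98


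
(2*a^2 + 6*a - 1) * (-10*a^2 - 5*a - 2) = -20*a^4 - 70*a^3 - 24*a^2 - 7*a + 2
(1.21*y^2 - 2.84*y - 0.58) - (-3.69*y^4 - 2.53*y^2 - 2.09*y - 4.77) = 3.69*y^4 + 3.74*y^2 - 0.75*y + 4.19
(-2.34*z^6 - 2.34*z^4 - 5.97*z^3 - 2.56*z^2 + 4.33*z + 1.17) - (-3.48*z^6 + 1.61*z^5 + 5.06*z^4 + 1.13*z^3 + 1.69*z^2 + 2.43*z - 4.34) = 1.14*z^6 - 1.61*z^5 - 7.4*z^4 - 7.1*z^3 - 4.25*z^2 + 1.9*z + 5.51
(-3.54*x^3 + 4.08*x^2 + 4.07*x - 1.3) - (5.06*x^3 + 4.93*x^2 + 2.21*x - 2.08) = -8.6*x^3 - 0.85*x^2 + 1.86*x + 0.78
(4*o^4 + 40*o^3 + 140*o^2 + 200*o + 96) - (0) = 4*o^4 + 40*o^3 + 140*o^2 + 200*o + 96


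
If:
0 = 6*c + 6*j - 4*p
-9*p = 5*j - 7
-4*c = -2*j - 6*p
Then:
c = 11/8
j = -5/8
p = 9/8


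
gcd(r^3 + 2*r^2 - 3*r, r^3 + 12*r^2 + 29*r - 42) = r - 1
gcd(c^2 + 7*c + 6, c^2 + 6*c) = c + 6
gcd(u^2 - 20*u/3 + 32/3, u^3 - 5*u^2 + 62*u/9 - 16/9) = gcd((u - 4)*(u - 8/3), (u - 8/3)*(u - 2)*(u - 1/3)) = u - 8/3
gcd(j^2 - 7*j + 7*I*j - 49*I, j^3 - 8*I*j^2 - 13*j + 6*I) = 1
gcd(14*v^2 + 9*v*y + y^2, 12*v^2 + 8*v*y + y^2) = 2*v + y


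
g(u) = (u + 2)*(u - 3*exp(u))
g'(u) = u + (1 - 3*exp(u))*(u + 2) - 3*exp(u)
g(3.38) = -455.86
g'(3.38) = -553.40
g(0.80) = -16.45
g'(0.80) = -21.77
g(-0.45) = -3.66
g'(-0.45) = -3.78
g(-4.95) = 14.67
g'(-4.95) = -7.86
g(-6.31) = 27.22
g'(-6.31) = -10.60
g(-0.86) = -2.43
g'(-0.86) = -2.44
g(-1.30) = -1.48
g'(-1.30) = -1.99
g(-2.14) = 0.35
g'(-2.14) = -2.58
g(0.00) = -6.00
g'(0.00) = -7.00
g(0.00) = -6.00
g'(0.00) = -7.00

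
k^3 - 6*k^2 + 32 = (k - 4)^2*(k + 2)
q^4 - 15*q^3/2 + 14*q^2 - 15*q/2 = q*(q - 5)*(q - 3/2)*(q - 1)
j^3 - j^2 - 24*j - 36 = (j - 6)*(j + 2)*(j + 3)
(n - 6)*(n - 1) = n^2 - 7*n + 6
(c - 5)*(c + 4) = c^2 - c - 20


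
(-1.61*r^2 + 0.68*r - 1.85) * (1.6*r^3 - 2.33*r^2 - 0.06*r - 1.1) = -2.576*r^5 + 4.8393*r^4 - 4.4478*r^3 + 6.0407*r^2 - 0.637*r + 2.035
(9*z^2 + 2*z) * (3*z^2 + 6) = 27*z^4 + 6*z^3 + 54*z^2 + 12*z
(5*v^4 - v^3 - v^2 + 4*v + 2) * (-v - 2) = -5*v^5 - 9*v^4 + 3*v^3 - 2*v^2 - 10*v - 4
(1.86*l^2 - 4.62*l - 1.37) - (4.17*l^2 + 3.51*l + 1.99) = -2.31*l^2 - 8.13*l - 3.36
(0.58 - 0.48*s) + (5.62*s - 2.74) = 5.14*s - 2.16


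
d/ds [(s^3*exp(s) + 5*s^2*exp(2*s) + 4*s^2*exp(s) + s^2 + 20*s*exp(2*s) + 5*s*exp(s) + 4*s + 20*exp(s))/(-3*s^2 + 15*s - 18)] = (-s^5*exp(s) - 10*s^4*exp(2*s) + 10*s^3*exp(2*s) + 19*s^3*exp(s) + 185*s^2*exp(2*s) - 12*s^2*exp(s) + 9*s^2 - 300*s*exp(2*s) + 62*s*exp(s) - 12*s - 120*exp(2*s) - 250*exp(s) - 24)/(3*(s^4 - 10*s^3 + 37*s^2 - 60*s + 36))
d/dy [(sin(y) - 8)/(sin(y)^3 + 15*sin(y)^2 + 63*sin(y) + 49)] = (23*sin(y) + cos(2*y) + 78)*cos(y)/((sin(y) + 1)^2*(sin(y) + 7)^3)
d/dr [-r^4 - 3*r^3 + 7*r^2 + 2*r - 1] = -4*r^3 - 9*r^2 + 14*r + 2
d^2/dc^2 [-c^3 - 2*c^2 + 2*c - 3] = -6*c - 4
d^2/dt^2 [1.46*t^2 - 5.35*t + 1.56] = 2.92000000000000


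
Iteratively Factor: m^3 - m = (m - 1)*(m^2 + m) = m*(m - 1)*(m + 1)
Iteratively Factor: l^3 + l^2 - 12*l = (l)*(l^2 + l - 12) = l*(l - 3)*(l + 4)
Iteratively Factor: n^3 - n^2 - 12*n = (n + 3)*(n^2 - 4*n) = (n - 4)*(n + 3)*(n)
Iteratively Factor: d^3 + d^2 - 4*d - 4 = (d - 2)*(d^2 + 3*d + 2) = (d - 2)*(d + 2)*(d + 1)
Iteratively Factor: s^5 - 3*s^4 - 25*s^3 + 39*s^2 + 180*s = (s + 3)*(s^4 - 6*s^3 - 7*s^2 + 60*s) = (s + 3)^2*(s^3 - 9*s^2 + 20*s) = (s - 4)*(s + 3)^2*(s^2 - 5*s) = (s - 5)*(s - 4)*(s + 3)^2*(s)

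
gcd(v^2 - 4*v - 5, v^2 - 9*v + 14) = 1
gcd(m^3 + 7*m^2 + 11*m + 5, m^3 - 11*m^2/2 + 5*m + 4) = 1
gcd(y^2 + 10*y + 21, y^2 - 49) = y + 7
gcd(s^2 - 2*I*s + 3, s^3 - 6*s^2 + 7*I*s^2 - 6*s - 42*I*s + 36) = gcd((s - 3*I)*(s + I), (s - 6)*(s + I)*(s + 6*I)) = s + I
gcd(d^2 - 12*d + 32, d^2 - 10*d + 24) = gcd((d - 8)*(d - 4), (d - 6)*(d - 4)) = d - 4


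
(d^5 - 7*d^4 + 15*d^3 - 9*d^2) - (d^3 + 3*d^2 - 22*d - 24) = d^5 - 7*d^4 + 14*d^3 - 12*d^2 + 22*d + 24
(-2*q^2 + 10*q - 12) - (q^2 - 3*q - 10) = -3*q^2 + 13*q - 2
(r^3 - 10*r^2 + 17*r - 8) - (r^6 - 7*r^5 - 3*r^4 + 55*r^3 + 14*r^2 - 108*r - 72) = -r^6 + 7*r^5 + 3*r^4 - 54*r^3 - 24*r^2 + 125*r + 64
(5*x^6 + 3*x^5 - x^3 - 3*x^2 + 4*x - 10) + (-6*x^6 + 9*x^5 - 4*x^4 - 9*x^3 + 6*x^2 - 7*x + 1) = -x^6 + 12*x^5 - 4*x^4 - 10*x^3 + 3*x^2 - 3*x - 9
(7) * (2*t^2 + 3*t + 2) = 14*t^2 + 21*t + 14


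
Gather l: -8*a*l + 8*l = l*(8 - 8*a)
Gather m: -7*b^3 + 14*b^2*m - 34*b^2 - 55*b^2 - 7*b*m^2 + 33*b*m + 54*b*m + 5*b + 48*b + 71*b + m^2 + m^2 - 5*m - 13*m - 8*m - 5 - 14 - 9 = -7*b^3 - 89*b^2 + 124*b + m^2*(2 - 7*b) + m*(14*b^2 + 87*b - 26) - 28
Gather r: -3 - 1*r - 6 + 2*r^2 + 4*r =2*r^2 + 3*r - 9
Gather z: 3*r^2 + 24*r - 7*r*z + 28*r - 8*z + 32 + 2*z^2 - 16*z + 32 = 3*r^2 + 52*r + 2*z^2 + z*(-7*r - 24) + 64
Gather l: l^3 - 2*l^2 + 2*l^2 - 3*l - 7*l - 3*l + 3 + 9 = l^3 - 13*l + 12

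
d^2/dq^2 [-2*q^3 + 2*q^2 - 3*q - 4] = 4 - 12*q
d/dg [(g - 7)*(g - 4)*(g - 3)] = 3*g^2 - 28*g + 61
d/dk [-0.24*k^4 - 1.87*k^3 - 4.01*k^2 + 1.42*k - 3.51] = -0.96*k^3 - 5.61*k^2 - 8.02*k + 1.42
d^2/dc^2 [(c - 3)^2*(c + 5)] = 6*c - 2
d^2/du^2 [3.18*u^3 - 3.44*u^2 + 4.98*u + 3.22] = 19.08*u - 6.88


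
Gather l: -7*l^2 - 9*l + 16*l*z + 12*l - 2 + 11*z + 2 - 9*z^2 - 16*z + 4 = -7*l^2 + l*(16*z + 3) - 9*z^2 - 5*z + 4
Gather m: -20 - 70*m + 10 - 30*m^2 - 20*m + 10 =-30*m^2 - 90*m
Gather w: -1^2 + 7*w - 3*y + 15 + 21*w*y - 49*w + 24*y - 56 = w*(21*y - 42) + 21*y - 42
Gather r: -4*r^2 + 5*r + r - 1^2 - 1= -4*r^2 + 6*r - 2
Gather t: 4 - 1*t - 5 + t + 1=0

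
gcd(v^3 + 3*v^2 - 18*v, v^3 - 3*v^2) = v^2 - 3*v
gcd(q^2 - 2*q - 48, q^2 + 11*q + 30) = q + 6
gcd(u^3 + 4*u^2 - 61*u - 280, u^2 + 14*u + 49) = u + 7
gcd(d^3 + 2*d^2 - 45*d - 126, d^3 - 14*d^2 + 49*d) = d - 7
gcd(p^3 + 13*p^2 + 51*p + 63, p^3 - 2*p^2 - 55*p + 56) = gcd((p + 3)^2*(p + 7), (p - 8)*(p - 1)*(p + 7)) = p + 7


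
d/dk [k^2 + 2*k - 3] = 2*k + 2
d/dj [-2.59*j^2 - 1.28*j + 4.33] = -5.18*j - 1.28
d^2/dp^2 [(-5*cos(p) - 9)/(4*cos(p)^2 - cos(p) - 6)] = (-180*(1 - cos(2*p))^2*cos(p) - 149*(1 - cos(2*p))^2 + 79*cos(p) - 1171*cos(2*p)/2 - 273*cos(3*p) + 40*cos(5*p) + 801/2)/(cos(p) - 2*cos(2*p) + 4)^3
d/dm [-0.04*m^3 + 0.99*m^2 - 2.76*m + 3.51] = -0.12*m^2 + 1.98*m - 2.76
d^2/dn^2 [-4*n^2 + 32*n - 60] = -8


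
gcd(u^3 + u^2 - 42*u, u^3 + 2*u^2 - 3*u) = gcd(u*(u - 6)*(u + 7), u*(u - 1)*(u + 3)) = u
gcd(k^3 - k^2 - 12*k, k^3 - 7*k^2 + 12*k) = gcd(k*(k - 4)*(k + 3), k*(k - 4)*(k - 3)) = k^2 - 4*k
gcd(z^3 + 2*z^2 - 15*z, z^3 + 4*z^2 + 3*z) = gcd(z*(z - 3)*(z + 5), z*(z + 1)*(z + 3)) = z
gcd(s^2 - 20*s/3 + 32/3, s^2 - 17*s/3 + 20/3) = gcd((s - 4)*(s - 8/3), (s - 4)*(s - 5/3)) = s - 4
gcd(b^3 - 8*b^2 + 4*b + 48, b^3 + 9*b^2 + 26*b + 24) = b + 2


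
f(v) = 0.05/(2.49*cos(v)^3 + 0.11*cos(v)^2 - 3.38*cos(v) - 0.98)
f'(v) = 0.05*(7.47*sin(v)*cos(v)^2 + 0.22*sin(v)*cos(v) - 3.38*sin(v))/(2.49*cos(v)^3 + 0.11*cos(v)^2 - 3.38*cos(v) - 0.98)^2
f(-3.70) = 0.11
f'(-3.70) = 0.24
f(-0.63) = -0.02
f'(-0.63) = -0.01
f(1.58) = -0.05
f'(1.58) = -0.19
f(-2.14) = 0.10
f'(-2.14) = 0.24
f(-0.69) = -0.02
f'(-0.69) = -0.01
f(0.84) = -0.02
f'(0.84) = 0.00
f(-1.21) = -0.02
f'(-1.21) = 0.03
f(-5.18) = -0.02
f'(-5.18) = -0.02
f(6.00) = -0.03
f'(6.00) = -0.01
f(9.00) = 0.16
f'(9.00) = 0.57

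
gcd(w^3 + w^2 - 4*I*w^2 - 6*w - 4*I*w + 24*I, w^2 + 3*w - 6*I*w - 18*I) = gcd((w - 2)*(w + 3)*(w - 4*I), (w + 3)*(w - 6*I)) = w + 3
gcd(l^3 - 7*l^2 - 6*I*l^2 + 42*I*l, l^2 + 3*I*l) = l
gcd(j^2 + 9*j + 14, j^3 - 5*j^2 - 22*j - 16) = j + 2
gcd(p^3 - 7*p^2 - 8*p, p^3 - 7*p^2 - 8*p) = p^3 - 7*p^2 - 8*p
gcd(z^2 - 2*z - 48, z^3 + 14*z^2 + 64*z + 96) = z + 6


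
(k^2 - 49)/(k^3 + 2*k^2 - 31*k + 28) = (k - 7)/(k^2 - 5*k + 4)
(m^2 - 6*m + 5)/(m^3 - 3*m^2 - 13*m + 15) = 1/(m + 3)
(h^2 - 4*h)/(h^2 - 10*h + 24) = h/(h - 6)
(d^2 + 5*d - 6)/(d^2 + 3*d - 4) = (d + 6)/(d + 4)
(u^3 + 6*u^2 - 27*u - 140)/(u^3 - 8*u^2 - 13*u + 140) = (u + 7)/(u - 7)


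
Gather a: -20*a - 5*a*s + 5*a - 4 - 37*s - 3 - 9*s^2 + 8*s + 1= a*(-5*s - 15) - 9*s^2 - 29*s - 6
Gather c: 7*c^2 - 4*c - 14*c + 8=7*c^2 - 18*c + 8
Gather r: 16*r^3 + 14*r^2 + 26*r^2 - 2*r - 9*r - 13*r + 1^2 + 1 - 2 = 16*r^3 + 40*r^2 - 24*r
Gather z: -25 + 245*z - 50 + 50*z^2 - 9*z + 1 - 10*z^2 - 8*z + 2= 40*z^2 + 228*z - 72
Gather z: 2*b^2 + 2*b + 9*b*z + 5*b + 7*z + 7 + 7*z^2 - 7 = 2*b^2 + 7*b + 7*z^2 + z*(9*b + 7)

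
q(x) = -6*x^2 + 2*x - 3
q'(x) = 2 - 12*x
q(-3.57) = -86.61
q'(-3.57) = 44.84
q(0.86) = -5.72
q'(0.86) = -8.32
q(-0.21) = -3.68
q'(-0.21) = 4.52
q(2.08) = -24.80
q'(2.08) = -22.96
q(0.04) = -2.93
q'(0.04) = 1.52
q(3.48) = -68.70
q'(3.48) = -39.76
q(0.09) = -2.87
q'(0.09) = 0.92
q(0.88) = -5.89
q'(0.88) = -8.56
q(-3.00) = -63.00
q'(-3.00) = 38.00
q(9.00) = -471.00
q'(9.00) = -106.00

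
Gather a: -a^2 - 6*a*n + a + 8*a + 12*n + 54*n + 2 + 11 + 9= -a^2 + a*(9 - 6*n) + 66*n + 22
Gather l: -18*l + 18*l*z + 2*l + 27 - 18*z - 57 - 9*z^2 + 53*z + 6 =l*(18*z - 16) - 9*z^2 + 35*z - 24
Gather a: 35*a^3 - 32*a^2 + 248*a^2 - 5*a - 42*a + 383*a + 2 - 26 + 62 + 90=35*a^3 + 216*a^2 + 336*a + 128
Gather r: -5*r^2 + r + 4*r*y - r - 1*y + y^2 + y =-5*r^2 + 4*r*y + y^2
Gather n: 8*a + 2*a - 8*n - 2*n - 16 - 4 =10*a - 10*n - 20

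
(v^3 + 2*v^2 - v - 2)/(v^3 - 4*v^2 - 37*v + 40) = (v^2 + 3*v + 2)/(v^2 - 3*v - 40)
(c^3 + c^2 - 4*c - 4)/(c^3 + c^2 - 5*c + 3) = (c^3 + c^2 - 4*c - 4)/(c^3 + c^2 - 5*c + 3)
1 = 1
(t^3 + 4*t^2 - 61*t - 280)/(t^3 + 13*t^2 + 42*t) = (t^2 - 3*t - 40)/(t*(t + 6))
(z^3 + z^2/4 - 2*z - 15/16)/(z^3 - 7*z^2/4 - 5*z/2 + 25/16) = (4*z^2 - 4*z - 3)/(4*z^2 - 12*z + 5)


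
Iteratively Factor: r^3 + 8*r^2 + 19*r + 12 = (r + 3)*(r^2 + 5*r + 4) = (r + 3)*(r + 4)*(r + 1)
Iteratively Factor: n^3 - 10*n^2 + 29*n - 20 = (n - 4)*(n^2 - 6*n + 5) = (n - 4)*(n - 1)*(n - 5)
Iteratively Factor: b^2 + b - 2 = (b + 2)*(b - 1)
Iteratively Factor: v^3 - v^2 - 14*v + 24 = (v + 4)*(v^2 - 5*v + 6) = (v - 2)*(v + 4)*(v - 3)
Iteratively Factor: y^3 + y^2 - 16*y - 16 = (y + 4)*(y^2 - 3*y - 4) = (y + 1)*(y + 4)*(y - 4)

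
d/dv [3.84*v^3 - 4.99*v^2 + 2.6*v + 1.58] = 11.52*v^2 - 9.98*v + 2.6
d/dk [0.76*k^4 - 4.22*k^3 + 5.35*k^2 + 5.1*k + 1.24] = 3.04*k^3 - 12.66*k^2 + 10.7*k + 5.1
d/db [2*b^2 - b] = 4*b - 1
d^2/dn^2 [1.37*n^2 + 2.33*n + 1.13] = 2.74000000000000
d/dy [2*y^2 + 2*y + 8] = 4*y + 2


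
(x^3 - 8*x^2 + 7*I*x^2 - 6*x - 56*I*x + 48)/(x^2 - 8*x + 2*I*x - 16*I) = (x^2 + 7*I*x - 6)/(x + 2*I)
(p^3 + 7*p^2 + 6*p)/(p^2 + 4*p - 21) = p*(p^2 + 7*p + 6)/(p^2 + 4*p - 21)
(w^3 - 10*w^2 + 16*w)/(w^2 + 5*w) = (w^2 - 10*w + 16)/(w + 5)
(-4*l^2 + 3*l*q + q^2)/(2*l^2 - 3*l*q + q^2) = (4*l + q)/(-2*l + q)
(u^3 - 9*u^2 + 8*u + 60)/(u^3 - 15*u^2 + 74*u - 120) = (u + 2)/(u - 4)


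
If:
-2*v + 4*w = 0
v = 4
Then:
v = 4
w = 2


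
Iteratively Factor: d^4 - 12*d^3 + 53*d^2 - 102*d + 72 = (d - 4)*(d^3 - 8*d^2 + 21*d - 18) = (d - 4)*(d - 2)*(d^2 - 6*d + 9) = (d - 4)*(d - 3)*(d - 2)*(d - 3)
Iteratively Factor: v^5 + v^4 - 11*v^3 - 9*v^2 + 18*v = (v - 1)*(v^4 + 2*v^3 - 9*v^2 - 18*v) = (v - 1)*(v + 2)*(v^3 - 9*v) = (v - 3)*(v - 1)*(v + 2)*(v^2 + 3*v) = (v - 3)*(v - 1)*(v + 2)*(v + 3)*(v)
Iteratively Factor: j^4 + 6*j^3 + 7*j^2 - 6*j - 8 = (j - 1)*(j^3 + 7*j^2 + 14*j + 8) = (j - 1)*(j + 2)*(j^2 + 5*j + 4) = (j - 1)*(j + 1)*(j + 2)*(j + 4)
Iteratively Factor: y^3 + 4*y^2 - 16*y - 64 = (y + 4)*(y^2 - 16) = (y + 4)^2*(y - 4)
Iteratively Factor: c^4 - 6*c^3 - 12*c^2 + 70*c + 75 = (c - 5)*(c^3 - c^2 - 17*c - 15) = (c - 5)^2*(c^2 + 4*c + 3) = (c - 5)^2*(c + 3)*(c + 1)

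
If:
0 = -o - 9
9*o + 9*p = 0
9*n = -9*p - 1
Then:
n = -82/9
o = -9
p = 9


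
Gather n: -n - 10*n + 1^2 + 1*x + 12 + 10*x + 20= -11*n + 11*x + 33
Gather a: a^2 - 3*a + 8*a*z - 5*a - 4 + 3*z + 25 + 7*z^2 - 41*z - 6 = a^2 + a*(8*z - 8) + 7*z^2 - 38*z + 15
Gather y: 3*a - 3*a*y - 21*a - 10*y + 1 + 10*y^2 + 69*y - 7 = -18*a + 10*y^2 + y*(59 - 3*a) - 6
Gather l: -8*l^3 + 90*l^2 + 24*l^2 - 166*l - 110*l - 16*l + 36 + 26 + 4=-8*l^3 + 114*l^2 - 292*l + 66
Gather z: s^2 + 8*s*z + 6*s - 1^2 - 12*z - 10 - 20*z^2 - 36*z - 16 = s^2 + 6*s - 20*z^2 + z*(8*s - 48) - 27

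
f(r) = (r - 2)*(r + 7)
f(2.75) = 7.31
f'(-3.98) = -2.96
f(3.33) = 13.74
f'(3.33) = 11.66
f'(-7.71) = -10.42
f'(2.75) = 10.50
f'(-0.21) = 4.58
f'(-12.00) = -19.00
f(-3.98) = -18.06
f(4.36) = 26.81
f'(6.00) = 17.00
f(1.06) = -7.58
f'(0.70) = 6.40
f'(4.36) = 13.72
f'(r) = 2*r + 5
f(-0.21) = -15.01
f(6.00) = 52.00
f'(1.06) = 7.12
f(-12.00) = 70.00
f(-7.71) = 6.89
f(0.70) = -10.01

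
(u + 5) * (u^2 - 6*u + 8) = u^3 - u^2 - 22*u + 40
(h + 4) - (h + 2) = 2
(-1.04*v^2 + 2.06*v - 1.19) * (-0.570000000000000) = 0.5928*v^2 - 1.1742*v + 0.6783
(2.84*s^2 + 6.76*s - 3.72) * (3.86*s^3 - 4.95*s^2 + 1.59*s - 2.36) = 10.9624*s^5 + 12.0356*s^4 - 43.3056*s^3 + 22.46*s^2 - 21.8684*s + 8.7792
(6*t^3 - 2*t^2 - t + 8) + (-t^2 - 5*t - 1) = 6*t^3 - 3*t^2 - 6*t + 7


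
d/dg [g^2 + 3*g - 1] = 2*g + 3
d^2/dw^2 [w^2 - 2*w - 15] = 2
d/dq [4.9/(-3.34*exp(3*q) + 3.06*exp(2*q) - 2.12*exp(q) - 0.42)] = (49.098*exp(2*q) - 29.988*exp(q) + 10.388)*exp(q)/(3.34*exp(3*q) - 3.06*exp(2*q) + 2.12*exp(q) + 0.42)^2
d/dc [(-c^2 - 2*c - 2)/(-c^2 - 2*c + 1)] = -(6*c + 6)/(c^2 + 2*c - 1)^2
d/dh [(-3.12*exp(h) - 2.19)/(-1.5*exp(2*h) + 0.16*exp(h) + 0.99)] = (-(3.0*exp(h) - 0.16)*(3.12*exp(h) + 2.19) + 4.68*exp(2*h) - 0.4992*exp(h) - 3.0888)*exp(h)/(-1.5*exp(2*h) + 0.16*exp(h) + 0.99)^2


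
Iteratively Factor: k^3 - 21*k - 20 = (k + 1)*(k^2 - k - 20) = (k + 1)*(k + 4)*(k - 5)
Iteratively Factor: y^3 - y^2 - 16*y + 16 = (y - 1)*(y^2 - 16) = (y - 1)*(y + 4)*(y - 4)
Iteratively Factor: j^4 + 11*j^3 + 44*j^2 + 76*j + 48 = (j + 3)*(j^3 + 8*j^2 + 20*j + 16) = (j + 2)*(j + 3)*(j^2 + 6*j + 8) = (j + 2)^2*(j + 3)*(j + 4)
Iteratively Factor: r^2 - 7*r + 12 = (r - 4)*(r - 3)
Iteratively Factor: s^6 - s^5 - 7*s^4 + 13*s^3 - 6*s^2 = (s - 1)*(s^5 - 7*s^3 + 6*s^2) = (s - 1)*(s + 3)*(s^4 - 3*s^3 + 2*s^2) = (s - 2)*(s - 1)*(s + 3)*(s^3 - s^2) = (s - 2)*(s - 1)^2*(s + 3)*(s^2) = s*(s - 2)*(s - 1)^2*(s + 3)*(s)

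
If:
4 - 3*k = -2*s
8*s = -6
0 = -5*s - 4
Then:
No Solution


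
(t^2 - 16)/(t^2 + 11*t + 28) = (t - 4)/(t + 7)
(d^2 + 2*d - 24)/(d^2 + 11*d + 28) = (d^2 + 2*d - 24)/(d^2 + 11*d + 28)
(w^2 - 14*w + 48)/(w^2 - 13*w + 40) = (w - 6)/(w - 5)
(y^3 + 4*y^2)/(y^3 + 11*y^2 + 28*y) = y/(y + 7)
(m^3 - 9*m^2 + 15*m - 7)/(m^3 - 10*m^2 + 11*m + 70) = (m^2 - 2*m + 1)/(m^2 - 3*m - 10)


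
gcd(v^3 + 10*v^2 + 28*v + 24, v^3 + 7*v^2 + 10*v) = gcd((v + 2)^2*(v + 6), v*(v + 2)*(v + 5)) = v + 2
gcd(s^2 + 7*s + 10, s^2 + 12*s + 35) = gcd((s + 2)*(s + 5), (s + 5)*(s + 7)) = s + 5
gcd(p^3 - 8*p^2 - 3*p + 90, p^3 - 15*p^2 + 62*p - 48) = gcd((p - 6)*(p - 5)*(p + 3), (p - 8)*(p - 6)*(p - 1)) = p - 6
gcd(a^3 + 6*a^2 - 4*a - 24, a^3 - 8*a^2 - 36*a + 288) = a + 6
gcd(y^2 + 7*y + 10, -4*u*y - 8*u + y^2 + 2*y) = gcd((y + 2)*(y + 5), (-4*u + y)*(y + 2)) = y + 2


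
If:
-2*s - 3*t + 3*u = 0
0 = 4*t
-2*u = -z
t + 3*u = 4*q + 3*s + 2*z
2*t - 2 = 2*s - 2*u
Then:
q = 11/4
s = -3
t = 0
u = -2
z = -4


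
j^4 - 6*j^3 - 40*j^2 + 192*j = j*(j - 8)*(j - 4)*(j + 6)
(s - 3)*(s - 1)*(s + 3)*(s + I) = s^4 - s^3 + I*s^3 - 9*s^2 - I*s^2 + 9*s - 9*I*s + 9*I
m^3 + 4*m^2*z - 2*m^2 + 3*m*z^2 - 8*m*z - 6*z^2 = (m - 2)*(m + z)*(m + 3*z)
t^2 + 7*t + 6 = (t + 1)*(t + 6)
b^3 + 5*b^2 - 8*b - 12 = (b - 2)*(b + 1)*(b + 6)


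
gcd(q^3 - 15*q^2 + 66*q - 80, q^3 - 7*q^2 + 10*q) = q^2 - 7*q + 10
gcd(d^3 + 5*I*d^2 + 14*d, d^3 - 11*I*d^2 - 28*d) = d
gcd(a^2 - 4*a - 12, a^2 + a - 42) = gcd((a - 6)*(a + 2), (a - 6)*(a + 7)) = a - 6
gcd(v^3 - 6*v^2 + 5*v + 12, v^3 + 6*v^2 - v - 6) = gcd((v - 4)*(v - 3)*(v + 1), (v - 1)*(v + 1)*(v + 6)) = v + 1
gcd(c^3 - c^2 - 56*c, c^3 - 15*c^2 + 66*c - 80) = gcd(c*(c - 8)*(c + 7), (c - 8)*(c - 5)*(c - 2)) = c - 8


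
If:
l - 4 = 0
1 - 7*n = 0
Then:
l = 4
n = 1/7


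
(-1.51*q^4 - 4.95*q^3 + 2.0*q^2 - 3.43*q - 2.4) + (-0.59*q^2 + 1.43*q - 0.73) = -1.51*q^4 - 4.95*q^3 + 1.41*q^2 - 2.0*q - 3.13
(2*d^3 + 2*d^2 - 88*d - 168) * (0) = 0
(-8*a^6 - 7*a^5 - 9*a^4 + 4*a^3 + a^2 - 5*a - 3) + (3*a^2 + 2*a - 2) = -8*a^6 - 7*a^5 - 9*a^4 + 4*a^3 + 4*a^2 - 3*a - 5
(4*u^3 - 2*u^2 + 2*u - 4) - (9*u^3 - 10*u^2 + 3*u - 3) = -5*u^3 + 8*u^2 - u - 1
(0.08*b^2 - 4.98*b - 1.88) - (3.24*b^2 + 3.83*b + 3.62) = -3.16*b^2 - 8.81*b - 5.5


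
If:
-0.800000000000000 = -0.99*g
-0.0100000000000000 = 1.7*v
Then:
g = 0.81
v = -0.01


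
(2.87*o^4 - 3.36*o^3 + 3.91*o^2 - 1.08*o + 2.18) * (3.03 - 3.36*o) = -9.6432*o^5 + 19.9857*o^4 - 23.3184*o^3 + 15.4761*o^2 - 10.5972*o + 6.6054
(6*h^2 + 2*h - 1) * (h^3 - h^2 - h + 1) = 6*h^5 - 4*h^4 - 9*h^3 + 5*h^2 + 3*h - 1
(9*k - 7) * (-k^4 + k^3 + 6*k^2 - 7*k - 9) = -9*k^5 + 16*k^4 + 47*k^3 - 105*k^2 - 32*k + 63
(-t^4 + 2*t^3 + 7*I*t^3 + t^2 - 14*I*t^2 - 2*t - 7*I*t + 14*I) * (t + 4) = -t^5 - 2*t^4 + 7*I*t^4 + 9*t^3 + 14*I*t^3 + 2*t^2 - 63*I*t^2 - 8*t - 14*I*t + 56*I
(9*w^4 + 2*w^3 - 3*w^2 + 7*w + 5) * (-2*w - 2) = -18*w^5 - 22*w^4 + 2*w^3 - 8*w^2 - 24*w - 10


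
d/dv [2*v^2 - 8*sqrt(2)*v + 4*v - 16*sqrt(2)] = 4*v - 8*sqrt(2) + 4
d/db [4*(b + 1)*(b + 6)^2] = 4*(b + 6)*(3*b + 8)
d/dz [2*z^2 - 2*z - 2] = 4*z - 2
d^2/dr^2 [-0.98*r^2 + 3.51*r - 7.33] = -1.96000000000000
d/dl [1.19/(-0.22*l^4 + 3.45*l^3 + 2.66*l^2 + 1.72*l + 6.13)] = (1.0472*l^3 - 12.3165*l^2 - 6.3308*l - 2.0468)/(-0.22*l^4 + 3.45*l^3 + 2.66*l^2 + 1.72*l + 6.13)^2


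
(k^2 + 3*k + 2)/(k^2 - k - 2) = (k + 2)/(k - 2)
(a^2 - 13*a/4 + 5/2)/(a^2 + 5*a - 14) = (a - 5/4)/(a + 7)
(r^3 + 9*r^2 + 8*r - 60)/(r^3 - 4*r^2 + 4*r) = (r^2 + 11*r + 30)/(r*(r - 2))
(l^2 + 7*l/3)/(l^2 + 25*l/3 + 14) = l/(l + 6)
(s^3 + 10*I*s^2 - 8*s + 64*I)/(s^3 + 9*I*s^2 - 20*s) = (s^2 + 6*I*s + 16)/(s*(s + 5*I))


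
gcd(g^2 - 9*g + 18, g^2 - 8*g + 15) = g - 3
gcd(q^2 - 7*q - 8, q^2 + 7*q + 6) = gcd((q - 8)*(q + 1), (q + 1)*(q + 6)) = q + 1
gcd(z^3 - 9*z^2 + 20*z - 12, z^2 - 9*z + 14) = z - 2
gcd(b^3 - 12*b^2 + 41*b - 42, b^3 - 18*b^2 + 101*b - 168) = b^2 - 10*b + 21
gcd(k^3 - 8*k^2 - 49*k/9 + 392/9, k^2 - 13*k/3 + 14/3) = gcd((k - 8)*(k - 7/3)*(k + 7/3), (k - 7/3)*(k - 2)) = k - 7/3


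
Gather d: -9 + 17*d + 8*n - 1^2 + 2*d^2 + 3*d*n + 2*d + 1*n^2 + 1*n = 2*d^2 + d*(3*n + 19) + n^2 + 9*n - 10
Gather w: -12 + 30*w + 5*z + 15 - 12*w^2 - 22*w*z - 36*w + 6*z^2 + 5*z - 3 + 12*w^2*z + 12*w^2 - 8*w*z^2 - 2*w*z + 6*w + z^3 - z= 12*w^2*z + w*(-8*z^2 - 24*z) + z^3 + 6*z^2 + 9*z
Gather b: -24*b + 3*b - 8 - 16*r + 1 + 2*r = -21*b - 14*r - 7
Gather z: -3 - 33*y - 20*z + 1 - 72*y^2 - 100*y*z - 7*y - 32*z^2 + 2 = -72*y^2 - 40*y - 32*z^2 + z*(-100*y - 20)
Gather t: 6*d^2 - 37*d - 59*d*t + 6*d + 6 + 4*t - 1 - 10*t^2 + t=6*d^2 - 31*d - 10*t^2 + t*(5 - 59*d) + 5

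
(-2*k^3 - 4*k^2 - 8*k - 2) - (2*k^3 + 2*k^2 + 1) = -4*k^3 - 6*k^2 - 8*k - 3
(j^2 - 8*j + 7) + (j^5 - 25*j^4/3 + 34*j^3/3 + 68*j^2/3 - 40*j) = j^5 - 25*j^4/3 + 34*j^3/3 + 71*j^2/3 - 48*j + 7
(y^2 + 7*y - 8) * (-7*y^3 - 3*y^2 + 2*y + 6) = -7*y^5 - 52*y^4 + 37*y^3 + 44*y^2 + 26*y - 48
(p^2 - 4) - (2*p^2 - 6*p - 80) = -p^2 + 6*p + 76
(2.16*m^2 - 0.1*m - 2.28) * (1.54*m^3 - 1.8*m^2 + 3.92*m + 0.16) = 3.3264*m^5 - 4.042*m^4 + 5.136*m^3 + 4.0576*m^2 - 8.9536*m - 0.3648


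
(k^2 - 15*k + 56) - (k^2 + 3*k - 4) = 60 - 18*k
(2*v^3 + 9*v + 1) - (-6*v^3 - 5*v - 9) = 8*v^3 + 14*v + 10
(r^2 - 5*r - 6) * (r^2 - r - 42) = r^4 - 6*r^3 - 43*r^2 + 216*r + 252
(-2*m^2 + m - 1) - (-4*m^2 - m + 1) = 2*m^2 + 2*m - 2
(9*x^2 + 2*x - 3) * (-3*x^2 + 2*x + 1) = -27*x^4 + 12*x^3 + 22*x^2 - 4*x - 3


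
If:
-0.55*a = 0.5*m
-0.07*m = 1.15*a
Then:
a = 0.00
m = 0.00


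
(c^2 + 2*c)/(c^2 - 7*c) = (c + 2)/(c - 7)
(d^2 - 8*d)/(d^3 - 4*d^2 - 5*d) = (8 - d)/(-d^2 + 4*d + 5)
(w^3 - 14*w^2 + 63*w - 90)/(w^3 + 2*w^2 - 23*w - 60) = (w^2 - 9*w + 18)/(w^2 + 7*w + 12)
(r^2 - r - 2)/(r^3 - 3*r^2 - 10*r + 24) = (r + 1)/(r^2 - r - 12)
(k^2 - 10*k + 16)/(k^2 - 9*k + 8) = (k - 2)/(k - 1)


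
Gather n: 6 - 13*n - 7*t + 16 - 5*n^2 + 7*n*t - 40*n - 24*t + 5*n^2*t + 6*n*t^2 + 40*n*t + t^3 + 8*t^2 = n^2*(5*t - 5) + n*(6*t^2 + 47*t - 53) + t^3 + 8*t^2 - 31*t + 22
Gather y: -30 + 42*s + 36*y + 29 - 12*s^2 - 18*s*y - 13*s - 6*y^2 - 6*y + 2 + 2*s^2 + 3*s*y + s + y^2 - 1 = -10*s^2 + 30*s - 5*y^2 + y*(30 - 15*s)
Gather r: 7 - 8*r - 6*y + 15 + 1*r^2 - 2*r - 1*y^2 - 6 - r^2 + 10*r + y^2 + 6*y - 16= 0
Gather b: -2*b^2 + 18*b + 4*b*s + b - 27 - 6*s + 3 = -2*b^2 + b*(4*s + 19) - 6*s - 24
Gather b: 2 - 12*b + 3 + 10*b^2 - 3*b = 10*b^2 - 15*b + 5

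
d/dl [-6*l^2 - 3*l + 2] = -12*l - 3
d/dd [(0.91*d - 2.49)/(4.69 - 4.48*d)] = (32.301437 - 30.855104*d)/(4.48*d - 4.69)^3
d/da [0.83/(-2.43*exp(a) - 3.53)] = 2.0169*exp(a)/(2.43*exp(a) + 3.53)^2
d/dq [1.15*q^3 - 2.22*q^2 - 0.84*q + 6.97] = 3.45*q^2 - 4.44*q - 0.84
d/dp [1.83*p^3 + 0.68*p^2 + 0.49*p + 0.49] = 5.49*p^2 + 1.36*p + 0.49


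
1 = 1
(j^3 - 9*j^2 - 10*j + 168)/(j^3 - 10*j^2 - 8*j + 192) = (j - 7)/(j - 8)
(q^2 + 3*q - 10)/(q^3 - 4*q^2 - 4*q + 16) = (q + 5)/(q^2 - 2*q - 8)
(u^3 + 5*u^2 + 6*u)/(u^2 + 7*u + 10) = u*(u + 3)/(u + 5)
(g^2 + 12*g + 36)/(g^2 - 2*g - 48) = (g + 6)/(g - 8)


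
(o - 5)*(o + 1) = o^2 - 4*o - 5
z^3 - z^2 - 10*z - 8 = (z - 4)*(z + 1)*(z + 2)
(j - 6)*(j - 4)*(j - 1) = j^3 - 11*j^2 + 34*j - 24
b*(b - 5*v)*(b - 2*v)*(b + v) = b^4 - 6*b^3*v + 3*b^2*v^2 + 10*b*v^3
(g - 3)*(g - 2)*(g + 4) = g^3 - g^2 - 14*g + 24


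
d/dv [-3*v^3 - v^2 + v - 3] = -9*v^2 - 2*v + 1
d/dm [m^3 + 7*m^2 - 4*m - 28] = 3*m^2 + 14*m - 4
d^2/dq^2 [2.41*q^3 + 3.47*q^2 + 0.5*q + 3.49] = 14.46*q + 6.94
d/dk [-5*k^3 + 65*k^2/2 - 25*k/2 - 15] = -15*k^2 + 65*k - 25/2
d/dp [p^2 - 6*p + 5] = 2*p - 6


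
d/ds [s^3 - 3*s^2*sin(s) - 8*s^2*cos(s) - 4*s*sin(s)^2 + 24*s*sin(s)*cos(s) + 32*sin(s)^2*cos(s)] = 8*s^2*sin(s) - 3*s^2*cos(s) + 3*s^2 - 6*s*sin(s) - 4*s*sin(2*s) - 16*s*cos(s) + 24*s*cos(2*s) - 8*sin(s) + 12*sin(2*s) + 24*sin(3*s) + 2*cos(2*s) - 2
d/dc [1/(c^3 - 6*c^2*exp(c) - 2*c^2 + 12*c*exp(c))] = (6*c^2*exp(c) - 3*c^2 + 4*c - 12*exp(c))/(c^2*(c^2 - 6*c*exp(c) - 2*c + 12*exp(c))^2)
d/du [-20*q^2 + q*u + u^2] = q + 2*u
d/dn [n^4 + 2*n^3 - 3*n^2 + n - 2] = 4*n^3 + 6*n^2 - 6*n + 1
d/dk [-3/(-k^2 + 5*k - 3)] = 3*(5 - 2*k)/(k^2 - 5*k + 3)^2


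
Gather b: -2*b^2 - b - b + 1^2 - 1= -2*b^2 - 2*b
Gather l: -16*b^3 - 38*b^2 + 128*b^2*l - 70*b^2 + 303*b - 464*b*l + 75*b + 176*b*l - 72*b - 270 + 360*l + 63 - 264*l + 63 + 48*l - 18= -16*b^3 - 108*b^2 + 306*b + l*(128*b^2 - 288*b + 144) - 162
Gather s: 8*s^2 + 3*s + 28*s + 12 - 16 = 8*s^2 + 31*s - 4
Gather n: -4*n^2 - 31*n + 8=-4*n^2 - 31*n + 8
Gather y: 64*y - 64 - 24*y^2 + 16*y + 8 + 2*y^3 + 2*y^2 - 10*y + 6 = 2*y^3 - 22*y^2 + 70*y - 50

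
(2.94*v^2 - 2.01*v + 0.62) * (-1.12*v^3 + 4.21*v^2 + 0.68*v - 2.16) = -3.2928*v^5 + 14.6286*v^4 - 7.1573*v^3 - 5.107*v^2 + 4.7632*v - 1.3392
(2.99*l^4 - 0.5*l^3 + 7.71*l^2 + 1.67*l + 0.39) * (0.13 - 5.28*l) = -15.7872*l^5 + 3.0287*l^4 - 40.7738*l^3 - 7.8153*l^2 - 1.8421*l + 0.0507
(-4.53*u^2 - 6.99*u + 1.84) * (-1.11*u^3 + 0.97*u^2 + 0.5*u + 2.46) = 5.0283*u^5 + 3.3648*u^4 - 11.0877*u^3 - 12.854*u^2 - 16.2754*u + 4.5264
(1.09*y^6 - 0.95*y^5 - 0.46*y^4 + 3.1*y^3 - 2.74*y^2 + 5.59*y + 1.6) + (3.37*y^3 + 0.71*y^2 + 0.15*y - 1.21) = 1.09*y^6 - 0.95*y^5 - 0.46*y^4 + 6.47*y^3 - 2.03*y^2 + 5.74*y + 0.39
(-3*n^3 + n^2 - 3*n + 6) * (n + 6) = -3*n^4 - 17*n^3 + 3*n^2 - 12*n + 36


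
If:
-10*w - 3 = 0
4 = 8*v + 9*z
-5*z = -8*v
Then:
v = 5/28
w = -3/10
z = 2/7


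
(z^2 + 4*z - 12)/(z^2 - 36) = (z - 2)/(z - 6)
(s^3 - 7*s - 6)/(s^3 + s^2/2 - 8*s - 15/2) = 2*(s + 2)/(2*s + 5)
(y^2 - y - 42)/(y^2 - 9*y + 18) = (y^2 - y - 42)/(y^2 - 9*y + 18)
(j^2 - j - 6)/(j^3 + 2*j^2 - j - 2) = (j - 3)/(j^2 - 1)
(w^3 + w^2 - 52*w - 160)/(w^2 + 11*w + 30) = (w^2 - 4*w - 32)/(w + 6)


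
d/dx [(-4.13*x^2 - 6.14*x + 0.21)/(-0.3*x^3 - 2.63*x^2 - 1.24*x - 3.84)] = (-1.239*x^4 - 3.684*x^3 - 10.838*x^2 + 32.823*x + 23.838)/(0.09*x^6 + 1.578*x^5 + 7.6609*x^4 + 8.8264*x^3 + 21.736*x^2 + 9.5232*x + 14.7456)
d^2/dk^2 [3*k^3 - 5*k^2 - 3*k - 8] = 18*k - 10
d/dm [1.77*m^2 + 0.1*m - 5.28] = 3.54*m + 0.1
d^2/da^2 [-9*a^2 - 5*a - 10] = -18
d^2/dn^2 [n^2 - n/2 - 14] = 2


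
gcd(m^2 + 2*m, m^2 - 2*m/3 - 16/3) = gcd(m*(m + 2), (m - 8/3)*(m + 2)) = m + 2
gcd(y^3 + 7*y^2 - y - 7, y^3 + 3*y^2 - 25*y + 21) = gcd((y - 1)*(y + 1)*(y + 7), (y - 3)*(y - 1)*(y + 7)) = y^2 + 6*y - 7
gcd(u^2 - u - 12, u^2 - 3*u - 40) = 1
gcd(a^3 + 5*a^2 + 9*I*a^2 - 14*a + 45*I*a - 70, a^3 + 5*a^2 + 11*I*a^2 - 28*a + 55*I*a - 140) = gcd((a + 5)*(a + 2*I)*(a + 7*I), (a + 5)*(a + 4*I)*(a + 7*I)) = a^2 + a*(5 + 7*I) + 35*I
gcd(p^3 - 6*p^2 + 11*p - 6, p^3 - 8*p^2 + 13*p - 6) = p - 1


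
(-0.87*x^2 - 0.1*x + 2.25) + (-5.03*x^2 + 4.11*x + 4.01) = -5.9*x^2 + 4.01*x + 6.26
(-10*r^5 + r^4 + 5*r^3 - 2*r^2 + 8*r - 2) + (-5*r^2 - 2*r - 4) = -10*r^5 + r^4 + 5*r^3 - 7*r^2 + 6*r - 6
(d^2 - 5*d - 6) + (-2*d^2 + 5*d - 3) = -d^2 - 9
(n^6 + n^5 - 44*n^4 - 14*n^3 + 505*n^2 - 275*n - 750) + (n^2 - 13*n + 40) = n^6 + n^5 - 44*n^4 - 14*n^3 + 506*n^2 - 288*n - 710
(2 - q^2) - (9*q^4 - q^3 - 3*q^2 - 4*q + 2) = -9*q^4 + q^3 + 2*q^2 + 4*q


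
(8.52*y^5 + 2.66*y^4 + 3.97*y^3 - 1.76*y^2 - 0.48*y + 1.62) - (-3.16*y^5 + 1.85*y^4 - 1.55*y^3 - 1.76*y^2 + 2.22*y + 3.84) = 11.68*y^5 + 0.81*y^4 + 5.52*y^3 - 2.7*y - 2.22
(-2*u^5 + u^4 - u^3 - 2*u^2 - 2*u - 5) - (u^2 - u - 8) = -2*u^5 + u^4 - u^3 - 3*u^2 - u + 3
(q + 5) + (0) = q + 5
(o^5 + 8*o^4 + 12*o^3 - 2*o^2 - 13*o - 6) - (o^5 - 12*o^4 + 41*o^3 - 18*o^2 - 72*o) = 20*o^4 - 29*o^3 + 16*o^2 + 59*o - 6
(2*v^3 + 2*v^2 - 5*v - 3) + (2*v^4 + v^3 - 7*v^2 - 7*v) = 2*v^4 + 3*v^3 - 5*v^2 - 12*v - 3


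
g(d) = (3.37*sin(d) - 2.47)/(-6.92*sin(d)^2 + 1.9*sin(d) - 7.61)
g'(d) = (13.84*sin(d)*cos(d) - 1.9*cos(d))*(3.37*sin(d) - 2.47)/(-6.92*sin(d)^2 + 1.9*sin(d) - 7.61)^2 + 3.37*cos(d)/(-6.92*sin(d)^2 + 1.9*sin(d) - 7.61)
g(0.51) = 0.10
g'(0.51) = -0.40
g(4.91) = 0.36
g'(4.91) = 0.03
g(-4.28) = -0.05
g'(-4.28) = 0.10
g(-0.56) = 0.40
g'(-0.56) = 0.03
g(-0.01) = 0.33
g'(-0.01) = -0.35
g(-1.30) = 0.36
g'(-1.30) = 0.04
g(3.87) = 0.39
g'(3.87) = -0.06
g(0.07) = 0.30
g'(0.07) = -0.41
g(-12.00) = 0.08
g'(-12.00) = -0.37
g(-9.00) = 0.40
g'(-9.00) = 0.03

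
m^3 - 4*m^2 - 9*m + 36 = (m - 4)*(m - 3)*(m + 3)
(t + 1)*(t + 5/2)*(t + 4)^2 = t^4 + 23*t^3/2 + 93*t^2/2 + 76*t + 40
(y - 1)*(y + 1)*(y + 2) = y^3 + 2*y^2 - y - 2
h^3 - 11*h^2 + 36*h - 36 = (h - 6)*(h - 3)*(h - 2)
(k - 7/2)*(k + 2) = k^2 - 3*k/2 - 7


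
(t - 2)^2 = t^2 - 4*t + 4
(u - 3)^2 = u^2 - 6*u + 9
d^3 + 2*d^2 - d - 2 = (d - 1)*(d + 1)*(d + 2)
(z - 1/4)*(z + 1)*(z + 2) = z^3 + 11*z^2/4 + 5*z/4 - 1/2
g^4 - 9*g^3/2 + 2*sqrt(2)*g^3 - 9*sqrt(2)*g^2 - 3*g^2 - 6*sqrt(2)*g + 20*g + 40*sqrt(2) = (g - 4)*(g - 5/2)*(g + 2)*(g + 2*sqrt(2))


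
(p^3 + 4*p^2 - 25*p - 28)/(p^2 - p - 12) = (p^2 + 8*p + 7)/(p + 3)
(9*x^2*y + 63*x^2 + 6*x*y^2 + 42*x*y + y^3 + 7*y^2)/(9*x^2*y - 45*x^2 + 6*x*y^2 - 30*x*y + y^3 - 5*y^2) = (y + 7)/(y - 5)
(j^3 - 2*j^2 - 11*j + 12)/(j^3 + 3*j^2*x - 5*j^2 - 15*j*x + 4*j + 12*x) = (j + 3)/(j + 3*x)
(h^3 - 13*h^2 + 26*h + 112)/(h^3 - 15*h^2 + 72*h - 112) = (h^2 - 6*h - 16)/(h^2 - 8*h + 16)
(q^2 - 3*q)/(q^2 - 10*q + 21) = q/(q - 7)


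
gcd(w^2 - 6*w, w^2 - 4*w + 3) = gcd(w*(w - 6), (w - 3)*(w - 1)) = 1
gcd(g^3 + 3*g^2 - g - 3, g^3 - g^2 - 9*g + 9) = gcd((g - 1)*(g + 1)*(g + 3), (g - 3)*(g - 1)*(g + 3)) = g^2 + 2*g - 3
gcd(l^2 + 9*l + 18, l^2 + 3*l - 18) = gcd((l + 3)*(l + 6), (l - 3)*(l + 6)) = l + 6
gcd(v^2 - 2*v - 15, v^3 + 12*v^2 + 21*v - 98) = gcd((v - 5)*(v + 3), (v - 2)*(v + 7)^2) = 1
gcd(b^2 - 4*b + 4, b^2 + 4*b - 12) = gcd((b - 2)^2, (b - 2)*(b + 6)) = b - 2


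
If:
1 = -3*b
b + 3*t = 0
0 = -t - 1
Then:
No Solution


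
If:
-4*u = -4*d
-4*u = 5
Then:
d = -5/4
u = -5/4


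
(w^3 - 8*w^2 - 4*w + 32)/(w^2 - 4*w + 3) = (w^3 - 8*w^2 - 4*w + 32)/(w^2 - 4*w + 3)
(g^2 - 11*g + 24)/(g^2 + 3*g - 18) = (g - 8)/(g + 6)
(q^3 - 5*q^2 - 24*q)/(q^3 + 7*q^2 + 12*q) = (q - 8)/(q + 4)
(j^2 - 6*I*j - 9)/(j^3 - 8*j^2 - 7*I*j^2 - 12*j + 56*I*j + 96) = (j - 3*I)/(j^2 - 4*j*(2 + I) + 32*I)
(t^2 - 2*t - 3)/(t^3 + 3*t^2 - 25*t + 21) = (t + 1)/(t^2 + 6*t - 7)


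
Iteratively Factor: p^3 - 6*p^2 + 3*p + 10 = (p - 2)*(p^2 - 4*p - 5) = (p - 5)*(p - 2)*(p + 1)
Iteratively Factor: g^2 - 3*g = (g - 3)*(g)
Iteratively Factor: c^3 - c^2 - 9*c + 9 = (c - 1)*(c^2 - 9) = (c - 1)*(c + 3)*(c - 3)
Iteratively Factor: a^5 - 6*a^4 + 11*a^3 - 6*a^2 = (a)*(a^4 - 6*a^3 + 11*a^2 - 6*a) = a*(a - 3)*(a^3 - 3*a^2 + 2*a) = a^2*(a - 3)*(a^2 - 3*a + 2) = a^2*(a - 3)*(a - 1)*(a - 2)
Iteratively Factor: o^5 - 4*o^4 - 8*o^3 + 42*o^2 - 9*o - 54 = (o + 3)*(o^4 - 7*o^3 + 13*o^2 + 3*o - 18) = (o + 1)*(o + 3)*(o^3 - 8*o^2 + 21*o - 18) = (o - 3)*(o + 1)*(o + 3)*(o^2 - 5*o + 6) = (o - 3)^2*(o + 1)*(o + 3)*(o - 2)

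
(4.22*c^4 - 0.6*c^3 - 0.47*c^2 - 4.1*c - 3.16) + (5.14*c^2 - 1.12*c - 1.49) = 4.22*c^4 - 0.6*c^3 + 4.67*c^2 - 5.22*c - 4.65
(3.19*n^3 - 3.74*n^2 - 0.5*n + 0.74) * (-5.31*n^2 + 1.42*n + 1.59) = -16.9389*n^5 + 24.3892*n^4 + 2.4163*n^3 - 10.586*n^2 + 0.2558*n + 1.1766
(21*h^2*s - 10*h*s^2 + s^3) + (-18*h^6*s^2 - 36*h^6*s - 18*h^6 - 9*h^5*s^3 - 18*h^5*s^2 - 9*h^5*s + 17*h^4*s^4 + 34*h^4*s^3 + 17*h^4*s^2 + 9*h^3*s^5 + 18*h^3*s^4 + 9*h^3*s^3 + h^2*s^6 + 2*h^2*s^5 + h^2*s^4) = -18*h^6*s^2 - 36*h^6*s - 18*h^6 - 9*h^5*s^3 - 18*h^5*s^2 - 9*h^5*s + 17*h^4*s^4 + 34*h^4*s^3 + 17*h^4*s^2 + 9*h^3*s^5 + 18*h^3*s^4 + 9*h^3*s^3 + h^2*s^6 + 2*h^2*s^5 + h^2*s^4 + 21*h^2*s - 10*h*s^2 + s^3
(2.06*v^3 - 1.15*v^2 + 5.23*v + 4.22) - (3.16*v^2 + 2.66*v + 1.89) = 2.06*v^3 - 4.31*v^2 + 2.57*v + 2.33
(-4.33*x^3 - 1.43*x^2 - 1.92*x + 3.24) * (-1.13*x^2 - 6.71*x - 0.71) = 4.8929*x^5 + 30.6702*x^4 + 14.8392*x^3 + 10.2373*x^2 - 20.3772*x - 2.3004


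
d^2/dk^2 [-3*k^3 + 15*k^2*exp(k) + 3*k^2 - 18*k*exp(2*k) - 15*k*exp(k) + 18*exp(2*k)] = 15*k^2*exp(k) - 72*k*exp(2*k) + 45*k*exp(k) - 18*k + 6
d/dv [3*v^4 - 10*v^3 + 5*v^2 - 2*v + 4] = 12*v^3 - 30*v^2 + 10*v - 2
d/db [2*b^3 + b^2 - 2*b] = 6*b^2 + 2*b - 2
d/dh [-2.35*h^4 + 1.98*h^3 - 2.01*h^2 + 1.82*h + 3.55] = -9.4*h^3 + 5.94*h^2 - 4.02*h + 1.82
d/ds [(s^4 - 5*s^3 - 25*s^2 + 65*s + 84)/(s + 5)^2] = (2*s^4 + 15*s^3 - 75*s^2 - 315*s + 157)/(s^3 + 15*s^2 + 75*s + 125)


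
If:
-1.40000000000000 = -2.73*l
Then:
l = 0.51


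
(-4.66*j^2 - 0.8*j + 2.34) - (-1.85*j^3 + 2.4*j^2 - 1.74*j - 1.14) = 1.85*j^3 - 7.06*j^2 + 0.94*j + 3.48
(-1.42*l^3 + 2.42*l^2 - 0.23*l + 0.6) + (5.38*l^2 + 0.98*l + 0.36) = -1.42*l^3 + 7.8*l^2 + 0.75*l + 0.96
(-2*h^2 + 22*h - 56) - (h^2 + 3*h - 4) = -3*h^2 + 19*h - 52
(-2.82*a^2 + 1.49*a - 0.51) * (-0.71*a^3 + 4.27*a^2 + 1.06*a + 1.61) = 2.0022*a^5 - 13.0993*a^4 + 3.7352*a^3 - 5.1385*a^2 + 1.8583*a - 0.8211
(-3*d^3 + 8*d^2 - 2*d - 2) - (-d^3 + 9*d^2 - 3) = -2*d^3 - d^2 - 2*d + 1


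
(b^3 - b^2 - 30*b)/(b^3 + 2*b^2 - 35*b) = (b^2 - b - 30)/(b^2 + 2*b - 35)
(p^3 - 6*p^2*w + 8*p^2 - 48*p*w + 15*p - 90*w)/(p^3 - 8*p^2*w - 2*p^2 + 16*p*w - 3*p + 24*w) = (p^3 - 6*p^2*w + 8*p^2 - 48*p*w + 15*p - 90*w)/(p^3 - 8*p^2*w - 2*p^2 + 16*p*w - 3*p + 24*w)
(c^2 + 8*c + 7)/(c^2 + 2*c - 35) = (c + 1)/(c - 5)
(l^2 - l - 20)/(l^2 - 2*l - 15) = (l + 4)/(l + 3)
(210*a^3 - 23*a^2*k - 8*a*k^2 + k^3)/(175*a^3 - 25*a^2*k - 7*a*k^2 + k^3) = (6*a - k)/(5*a - k)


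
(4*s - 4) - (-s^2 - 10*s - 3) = s^2 + 14*s - 1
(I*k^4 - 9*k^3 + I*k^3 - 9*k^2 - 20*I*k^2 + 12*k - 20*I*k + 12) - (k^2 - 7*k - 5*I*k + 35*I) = I*k^4 - 9*k^3 + I*k^3 - 10*k^2 - 20*I*k^2 + 19*k - 15*I*k + 12 - 35*I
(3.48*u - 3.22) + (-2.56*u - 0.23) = 0.92*u - 3.45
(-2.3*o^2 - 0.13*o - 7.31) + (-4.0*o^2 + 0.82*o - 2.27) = -6.3*o^2 + 0.69*o - 9.58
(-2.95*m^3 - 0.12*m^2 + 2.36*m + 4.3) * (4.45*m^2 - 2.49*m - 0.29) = -13.1275*m^5 + 6.8115*m^4 + 11.6563*m^3 + 13.2934*m^2 - 11.3914*m - 1.247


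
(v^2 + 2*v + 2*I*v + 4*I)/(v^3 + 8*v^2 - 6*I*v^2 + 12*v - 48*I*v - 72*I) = (v + 2*I)/(v^2 + 6*v*(1 - I) - 36*I)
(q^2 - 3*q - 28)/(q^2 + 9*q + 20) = (q - 7)/(q + 5)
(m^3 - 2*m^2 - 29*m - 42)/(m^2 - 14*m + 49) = (m^2 + 5*m + 6)/(m - 7)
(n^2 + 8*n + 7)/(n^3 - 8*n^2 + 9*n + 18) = (n + 7)/(n^2 - 9*n + 18)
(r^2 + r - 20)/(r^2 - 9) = (r^2 + r - 20)/(r^2 - 9)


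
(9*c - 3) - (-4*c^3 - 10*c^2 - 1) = 4*c^3 + 10*c^2 + 9*c - 2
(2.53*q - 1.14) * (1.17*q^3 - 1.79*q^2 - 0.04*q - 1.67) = 2.9601*q^4 - 5.8625*q^3 + 1.9394*q^2 - 4.1795*q + 1.9038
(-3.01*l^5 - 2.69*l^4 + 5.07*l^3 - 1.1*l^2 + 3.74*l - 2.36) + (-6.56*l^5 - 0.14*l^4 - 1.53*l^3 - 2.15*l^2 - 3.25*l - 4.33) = -9.57*l^5 - 2.83*l^4 + 3.54*l^3 - 3.25*l^2 + 0.49*l - 6.69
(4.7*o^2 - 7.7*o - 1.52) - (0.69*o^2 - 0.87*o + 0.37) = 4.01*o^2 - 6.83*o - 1.89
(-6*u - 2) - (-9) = 7 - 6*u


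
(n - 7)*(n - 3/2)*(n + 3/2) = n^3 - 7*n^2 - 9*n/4 + 63/4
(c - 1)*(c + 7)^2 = c^3 + 13*c^2 + 35*c - 49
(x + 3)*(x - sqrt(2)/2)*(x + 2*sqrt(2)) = x^3 + 3*sqrt(2)*x^2/2 + 3*x^2 - 2*x + 9*sqrt(2)*x/2 - 6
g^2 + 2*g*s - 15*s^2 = (g - 3*s)*(g + 5*s)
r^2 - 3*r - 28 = (r - 7)*(r + 4)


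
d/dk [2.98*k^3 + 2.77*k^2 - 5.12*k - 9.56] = 8.94*k^2 + 5.54*k - 5.12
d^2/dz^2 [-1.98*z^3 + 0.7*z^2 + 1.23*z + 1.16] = 1.4 - 11.88*z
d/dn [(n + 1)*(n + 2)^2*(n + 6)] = 4*n^3 + 33*n^2 + 76*n + 52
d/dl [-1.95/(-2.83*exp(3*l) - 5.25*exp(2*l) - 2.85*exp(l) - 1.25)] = (-16.5555*exp(2*l) - 20.475*exp(l) - 5.5575)*exp(l)/(2.83*exp(3*l) + 5.25*exp(2*l) + 2.85*exp(l) + 1.25)^2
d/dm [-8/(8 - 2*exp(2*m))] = -8*exp(2*m)/(exp(2*m) - 4)^2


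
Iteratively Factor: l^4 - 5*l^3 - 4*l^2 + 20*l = (l - 5)*(l^3 - 4*l) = (l - 5)*(l - 2)*(l^2 + 2*l) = (l - 5)*(l - 2)*(l + 2)*(l)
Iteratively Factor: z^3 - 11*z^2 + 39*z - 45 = (z - 3)*(z^2 - 8*z + 15) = (z - 3)^2*(z - 5)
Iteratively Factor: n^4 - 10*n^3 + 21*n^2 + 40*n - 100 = (n - 5)*(n^3 - 5*n^2 - 4*n + 20) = (n - 5)^2*(n^2 - 4) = (n - 5)^2*(n + 2)*(n - 2)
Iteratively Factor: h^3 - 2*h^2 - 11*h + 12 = (h - 4)*(h^2 + 2*h - 3) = (h - 4)*(h + 3)*(h - 1)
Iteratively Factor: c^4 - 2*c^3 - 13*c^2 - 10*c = (c + 1)*(c^3 - 3*c^2 - 10*c) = c*(c + 1)*(c^2 - 3*c - 10) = c*(c - 5)*(c + 1)*(c + 2)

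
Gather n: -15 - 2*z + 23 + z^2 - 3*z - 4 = z^2 - 5*z + 4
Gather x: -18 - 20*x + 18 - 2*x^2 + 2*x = -2*x^2 - 18*x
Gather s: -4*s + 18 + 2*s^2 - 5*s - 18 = 2*s^2 - 9*s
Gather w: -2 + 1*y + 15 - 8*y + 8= 21 - 7*y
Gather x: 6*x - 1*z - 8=6*x - z - 8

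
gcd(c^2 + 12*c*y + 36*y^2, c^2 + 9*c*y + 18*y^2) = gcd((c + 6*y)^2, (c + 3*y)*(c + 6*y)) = c + 6*y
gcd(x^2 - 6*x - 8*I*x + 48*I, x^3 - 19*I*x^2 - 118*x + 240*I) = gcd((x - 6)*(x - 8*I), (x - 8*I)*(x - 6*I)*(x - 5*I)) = x - 8*I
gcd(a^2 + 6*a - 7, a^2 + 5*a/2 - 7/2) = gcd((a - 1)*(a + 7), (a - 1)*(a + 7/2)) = a - 1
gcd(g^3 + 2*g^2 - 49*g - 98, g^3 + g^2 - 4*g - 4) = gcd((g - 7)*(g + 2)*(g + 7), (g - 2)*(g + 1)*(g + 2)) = g + 2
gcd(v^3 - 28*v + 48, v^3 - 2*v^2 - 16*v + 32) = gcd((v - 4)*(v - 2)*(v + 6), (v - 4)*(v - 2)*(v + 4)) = v^2 - 6*v + 8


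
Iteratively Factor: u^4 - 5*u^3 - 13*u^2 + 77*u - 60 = (u - 1)*(u^3 - 4*u^2 - 17*u + 60) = (u - 3)*(u - 1)*(u^2 - u - 20) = (u - 3)*(u - 1)*(u + 4)*(u - 5)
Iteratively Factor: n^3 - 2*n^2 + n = (n - 1)*(n^2 - n) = n*(n - 1)*(n - 1)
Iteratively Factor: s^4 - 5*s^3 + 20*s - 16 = (s - 1)*(s^3 - 4*s^2 - 4*s + 16) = (s - 1)*(s + 2)*(s^2 - 6*s + 8) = (s - 4)*(s - 1)*(s + 2)*(s - 2)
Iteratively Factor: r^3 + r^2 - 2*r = (r)*(r^2 + r - 2) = r*(r + 2)*(r - 1)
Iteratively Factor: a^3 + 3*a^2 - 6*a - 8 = (a - 2)*(a^2 + 5*a + 4) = (a - 2)*(a + 4)*(a + 1)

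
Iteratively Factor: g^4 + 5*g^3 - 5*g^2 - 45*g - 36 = (g + 4)*(g^3 + g^2 - 9*g - 9) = (g - 3)*(g + 4)*(g^2 + 4*g + 3) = (g - 3)*(g + 3)*(g + 4)*(g + 1)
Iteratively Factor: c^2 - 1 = (c + 1)*(c - 1)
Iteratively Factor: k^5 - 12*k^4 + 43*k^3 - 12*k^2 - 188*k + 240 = (k + 2)*(k^4 - 14*k^3 + 71*k^2 - 154*k + 120) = (k - 3)*(k + 2)*(k^3 - 11*k^2 + 38*k - 40) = (k - 5)*(k - 3)*(k + 2)*(k^2 - 6*k + 8) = (k - 5)*(k - 4)*(k - 3)*(k + 2)*(k - 2)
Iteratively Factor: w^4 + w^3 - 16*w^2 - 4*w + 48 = (w + 2)*(w^3 - w^2 - 14*w + 24) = (w + 2)*(w + 4)*(w^2 - 5*w + 6) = (w - 3)*(w + 2)*(w + 4)*(w - 2)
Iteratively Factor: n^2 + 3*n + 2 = (n + 1)*(n + 2)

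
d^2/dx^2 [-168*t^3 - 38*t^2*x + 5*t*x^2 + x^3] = 10*t + 6*x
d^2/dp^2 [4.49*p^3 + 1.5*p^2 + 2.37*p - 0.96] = 26.94*p + 3.0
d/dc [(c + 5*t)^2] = 2*c + 10*t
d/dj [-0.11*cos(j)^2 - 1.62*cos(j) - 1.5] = (0.22*cos(j) + 1.62)*sin(j)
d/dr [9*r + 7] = 9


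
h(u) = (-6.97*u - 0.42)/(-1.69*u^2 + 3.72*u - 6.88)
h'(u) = (-6.97*u - 0.42)*(3.38*u - 3.72)/(-1.69*u^2 + 3.72*u - 6.88)^2 - 6.97/(-1.69*u^2 + 3.72*u - 6.88)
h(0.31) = 0.44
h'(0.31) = 1.38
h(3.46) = 1.72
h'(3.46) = -0.48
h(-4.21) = -0.55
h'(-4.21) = -0.06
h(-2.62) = -0.63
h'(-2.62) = -0.03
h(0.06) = 0.13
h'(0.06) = 1.11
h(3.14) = 1.88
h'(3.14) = -0.51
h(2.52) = 2.18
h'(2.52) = -0.43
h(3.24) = 1.83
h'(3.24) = -0.50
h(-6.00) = -0.46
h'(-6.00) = -0.05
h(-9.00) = -0.35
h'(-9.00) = -0.03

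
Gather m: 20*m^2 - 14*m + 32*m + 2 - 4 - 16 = 20*m^2 + 18*m - 18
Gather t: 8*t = 8*t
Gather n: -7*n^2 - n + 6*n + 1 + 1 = -7*n^2 + 5*n + 2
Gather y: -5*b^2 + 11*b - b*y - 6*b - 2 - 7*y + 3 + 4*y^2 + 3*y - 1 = -5*b^2 + 5*b + 4*y^2 + y*(-b - 4)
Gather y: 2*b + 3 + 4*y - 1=2*b + 4*y + 2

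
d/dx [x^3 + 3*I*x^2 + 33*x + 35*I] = 3*x^2 + 6*I*x + 33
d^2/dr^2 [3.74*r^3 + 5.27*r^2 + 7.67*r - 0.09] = 22.44*r + 10.54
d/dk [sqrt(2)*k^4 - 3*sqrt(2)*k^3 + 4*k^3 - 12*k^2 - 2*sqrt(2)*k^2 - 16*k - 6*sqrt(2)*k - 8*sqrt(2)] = 4*sqrt(2)*k^3 - 9*sqrt(2)*k^2 + 12*k^2 - 24*k - 4*sqrt(2)*k - 16 - 6*sqrt(2)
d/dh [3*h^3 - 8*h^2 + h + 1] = 9*h^2 - 16*h + 1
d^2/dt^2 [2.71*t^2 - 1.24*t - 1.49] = 5.42000000000000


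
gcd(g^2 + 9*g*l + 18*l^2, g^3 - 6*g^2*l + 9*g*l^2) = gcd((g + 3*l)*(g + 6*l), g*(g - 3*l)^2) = 1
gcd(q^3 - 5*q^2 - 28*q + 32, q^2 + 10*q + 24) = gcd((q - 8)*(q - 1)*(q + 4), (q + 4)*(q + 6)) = q + 4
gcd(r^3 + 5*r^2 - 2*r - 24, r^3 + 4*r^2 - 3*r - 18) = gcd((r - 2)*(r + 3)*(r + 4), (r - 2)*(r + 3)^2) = r^2 + r - 6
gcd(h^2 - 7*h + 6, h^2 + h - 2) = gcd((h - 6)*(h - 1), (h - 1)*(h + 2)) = h - 1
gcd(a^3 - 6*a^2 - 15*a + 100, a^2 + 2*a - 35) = a - 5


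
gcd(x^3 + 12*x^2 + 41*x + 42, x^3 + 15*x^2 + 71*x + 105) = x^2 + 10*x + 21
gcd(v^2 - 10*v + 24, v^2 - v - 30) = v - 6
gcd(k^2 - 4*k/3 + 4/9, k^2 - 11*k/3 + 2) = k - 2/3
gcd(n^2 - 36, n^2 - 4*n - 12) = n - 6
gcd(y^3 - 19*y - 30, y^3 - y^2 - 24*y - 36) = y^2 + 5*y + 6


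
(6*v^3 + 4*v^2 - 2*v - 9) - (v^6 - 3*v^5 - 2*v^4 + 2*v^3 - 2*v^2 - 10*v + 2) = -v^6 + 3*v^5 + 2*v^4 + 4*v^3 + 6*v^2 + 8*v - 11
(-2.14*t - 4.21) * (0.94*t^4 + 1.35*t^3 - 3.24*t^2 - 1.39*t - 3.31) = -2.0116*t^5 - 6.8464*t^4 + 1.2501*t^3 + 16.615*t^2 + 12.9353*t + 13.9351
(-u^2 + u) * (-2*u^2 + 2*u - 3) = 2*u^4 - 4*u^3 + 5*u^2 - 3*u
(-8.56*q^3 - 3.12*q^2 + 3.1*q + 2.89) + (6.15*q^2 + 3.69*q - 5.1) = -8.56*q^3 + 3.03*q^2 + 6.79*q - 2.21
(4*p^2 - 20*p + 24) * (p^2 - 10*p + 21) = 4*p^4 - 60*p^3 + 308*p^2 - 660*p + 504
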